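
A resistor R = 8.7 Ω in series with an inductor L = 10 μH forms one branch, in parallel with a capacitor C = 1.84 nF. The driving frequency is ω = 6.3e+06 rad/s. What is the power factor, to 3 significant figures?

X_L = ωL = 63.0 Ω
X_C = 1/(ωC) = 86.3 Ω
Branch 1 (R+jX_L): Z₁ = 8.70 + j63.0 Ω, |Z₁| = 63.6 Ω
Branch 2 (−jX_C): Z₂ = −j86.3 Ω
Parallel: Z = Z₁Z₂/(Z₁+Z₂), |Z| = 221 Ω, ∠Z = 61.6°
cos φ = cos(61.6°) = 0.475

0.475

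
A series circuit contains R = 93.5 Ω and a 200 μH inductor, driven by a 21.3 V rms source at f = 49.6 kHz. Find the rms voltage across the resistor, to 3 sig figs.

17.7 V

ω = 2πf = 311600 rad/s
X_L = ωL = 62.3 Ω
Z = 93.5 + j62.3 Ω
|Z| = √(93.5² + 62.3²) = 112 Ω
I = V/|Z| = 190 mA
V_R = I·|Z_R| = 0.190 × 93.5 = 17.7 V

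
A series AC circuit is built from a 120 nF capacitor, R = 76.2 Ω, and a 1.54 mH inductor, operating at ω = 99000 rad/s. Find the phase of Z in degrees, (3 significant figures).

X_L = ωL = 152 Ω
X_C = 1/(ωC) = 84.2 Ω
Net reactance X = X_L − X_C = 68.3 Ω
Z = 76.2 + j68.3 Ω
|Z| = √(76.2² + 68.3²) = 102 Ω
∠Z = arctan(68.3/76.2) = 41.9°

41.9°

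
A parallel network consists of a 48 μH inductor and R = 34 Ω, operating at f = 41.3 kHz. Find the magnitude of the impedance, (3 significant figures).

11.7 Ω

ω = 2πf = 259500 rad/s
X_L = ωL = 12.5 Ω
Parallel: admittances add. Y = 1/R + 1/(jωL)
Y = (0.0294 − j0.0803) S
|Y| = 0.0855 S → |Z| = 1/|Y| = 11.7 Ω, ∠Z = −∠Y = 69.9°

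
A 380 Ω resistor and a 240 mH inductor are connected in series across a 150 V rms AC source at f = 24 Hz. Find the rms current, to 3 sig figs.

ω = 2πf = 150.8 rad/s
X_L = ωL = 36.2 Ω
Z = 380 + j36.2 Ω
|Z| = √(380² + 36.2²) = 382 Ω
I = V/|Z| = 150/382 = 393 mA

393 mA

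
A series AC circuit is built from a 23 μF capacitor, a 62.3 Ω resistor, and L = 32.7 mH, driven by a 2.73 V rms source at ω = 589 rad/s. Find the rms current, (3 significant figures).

X_L = ωL = 19.3 Ω
X_C = 1/(ωC) = 73.8 Ω
Net reactance X = X_L − X_C = -54.6 Ω
Z = 62.3 − j54.6 Ω
|Z| = √(62.3² + 54.6²) = 82.8 Ω
I = V/|Z| = 2.73/82.8 = 33.0 mA

33.0 mA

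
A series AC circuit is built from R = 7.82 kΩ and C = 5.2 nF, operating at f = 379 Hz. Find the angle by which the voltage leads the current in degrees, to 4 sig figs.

-84.47°

ω = 2πf = 2381 rad/s
X_C = 1/(ωC) = 80760 Ω
Z = 7820 − j80760 Ω
|Z| = √(7820² + 80760²) = 81130 Ω
∠Z = arctan(-80760/7820) = -84.47°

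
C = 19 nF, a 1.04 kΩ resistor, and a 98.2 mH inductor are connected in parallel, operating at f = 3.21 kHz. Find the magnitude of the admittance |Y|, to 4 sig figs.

969.2 μS

ω = 2πf = 20170 rad/s
X_L = ωL = 1981 Ω
X_C = 1/(ωC) = 2610 Ω
Parallel: admittances add. Y = 1/R + 1/(jωL) + jωC
Y = (0.0009615 − j0.0001217) S
|Y| = 0.0009692 S → |Z| = 1/|Y| = 1032 Ω, ∠Z = −∠Y = 7.213°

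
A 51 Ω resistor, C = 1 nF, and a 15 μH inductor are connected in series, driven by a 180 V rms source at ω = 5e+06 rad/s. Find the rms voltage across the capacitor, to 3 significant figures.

X_L = ωL = 75.0 Ω
X_C = 1/(ωC) = 200 Ω
Net reactance X = X_L − X_C = -125 Ω
Z = 51.0 − j125 Ω
|Z| = √(51.0² + 125²) = 135 Ω
I = V/|Z| = 1.33 A
V_C = I·|Z_C| = 1.33 × 200 = 267 V

267 V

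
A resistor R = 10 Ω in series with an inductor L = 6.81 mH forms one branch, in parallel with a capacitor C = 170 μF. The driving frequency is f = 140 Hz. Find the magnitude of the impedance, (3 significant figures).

ω = 2πf = 879.6 rad/s
X_L = ωL = 5.99 Ω
X_C = 1/(ωC) = 6.69 Ω
Branch 1 (R+jX_L): Z₁ = 10.0 + j5.99 Ω, |Z₁| = 11.7 Ω
Branch 2 (−jX_C): Z₂ = −j6.69 Ω
Parallel: Z = Z₁Z₂/(Z₁+Z₂), |Z| = 7.78 Ω, ∠Z = -55.1°

7.78 Ω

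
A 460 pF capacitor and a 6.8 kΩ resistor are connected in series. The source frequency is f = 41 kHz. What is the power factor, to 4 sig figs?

0.6274

ω = 2πf = 257600 rad/s
X_C = 1/(ωC) = 8439 Ω
Z = 6800 − j8439 Ω
|Z| = √(6800² + 8439²) = 10840 Ω
∠Z = arctan(-8439/6800) = -51.14°
cos φ = cos(-51.14°) = 0.6274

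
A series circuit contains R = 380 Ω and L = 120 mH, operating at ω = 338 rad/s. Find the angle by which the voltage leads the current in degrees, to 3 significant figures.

6.09°

X_L = ωL = 40.6 Ω
Z = 380 + j40.6 Ω
|Z| = √(380² + 40.6²) = 382 Ω
∠Z = arctan(40.6/380) = 6.09°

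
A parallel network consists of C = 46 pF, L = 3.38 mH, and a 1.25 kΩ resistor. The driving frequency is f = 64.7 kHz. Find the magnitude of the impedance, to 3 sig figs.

935 Ω

ω = 2πf = 406500 rad/s
X_L = ωL = 1370 Ω
X_C = 1/(ωC) = 53500 Ω
Parallel: admittances add. Y = 1/R + 1/(jωL) + jωC
Y = (0.000800 − j0.000709) S
|Y| = 0.00107 S → |Z| = 1/|Y| = 935 Ω, ∠Z = −∠Y = 41.6°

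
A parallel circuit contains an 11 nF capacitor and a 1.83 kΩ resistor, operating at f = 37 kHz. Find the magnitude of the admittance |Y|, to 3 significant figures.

2.61 mS

ω = 2πf = 232500 rad/s
X_C = 1/(ωC) = 391 Ω
Parallel: admittances add. Y = 1/R + jωC
Y = (0.000546 + j0.00256) S
|Y| = 0.00261 S → |Z| = 1/|Y| = 382 Ω, ∠Z = −∠Y = -77.9°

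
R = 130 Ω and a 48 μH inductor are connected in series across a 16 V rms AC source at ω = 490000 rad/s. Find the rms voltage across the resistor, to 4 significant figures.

X_L = ωL = 23.52 Ω
Z = 130.0 + j23.52 Ω
|Z| = √(130.0² + 23.52²) = 132.1 Ω
I = V/|Z| = 121.1 mA
V_R = I·|Z_R| = 0.1211 × 130.0 = 15.74 V

15.74 V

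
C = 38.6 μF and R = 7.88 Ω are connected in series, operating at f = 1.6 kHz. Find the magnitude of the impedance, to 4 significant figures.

8.291 Ω

ω = 2πf = 10050 rad/s
X_C = 1/(ωC) = 2.577 Ω
Z = 7.880 − j2.577 Ω
|Z| = √(7.880² + 2.577²) = 8.291 Ω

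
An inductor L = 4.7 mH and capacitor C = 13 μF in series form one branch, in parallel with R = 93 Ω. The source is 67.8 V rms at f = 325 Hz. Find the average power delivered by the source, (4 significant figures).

ω = 2πf = 2042 rad/s
X_L = ωL = 9.598 Ω
X_C = 1/(ωC) = 37.67 Ω
Branch 1: Z₁ = R = 93.00 Ω
Branch 2 (series LC): Z₂ = j(X_L − X_C) = −j28.07 Ω
Parallel: Z = Z₁Z₂/(Z₁+Z₂), |Z| = 26.87 Ω, ∠Z = -73.20°
I = V/|Z| = 2.523 A
P = VI cos φ = 67.8 × 2.523 × cos(-73.20°) = 49.43 W

49.43 W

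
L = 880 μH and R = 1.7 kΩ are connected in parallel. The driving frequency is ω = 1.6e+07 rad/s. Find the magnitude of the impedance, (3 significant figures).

1690 Ω

X_L = ωL = 14100 Ω
Parallel: admittances add. Y = 1/R + 1/(jωL)
Y = (0.000588 − j7.1e-05) S
|Y| = 0.000593 S → |Z| = 1/|Y| = 1690 Ω, ∠Z = −∠Y = 6.88°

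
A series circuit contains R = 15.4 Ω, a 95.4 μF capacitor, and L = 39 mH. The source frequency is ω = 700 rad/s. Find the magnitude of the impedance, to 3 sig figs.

19.7 Ω

X_L = ωL = 27.3 Ω
X_C = 1/(ωC) = 15.0 Ω
Net reactance X = X_L − X_C = 12.3 Ω
Z = 15.4 + j12.3 Ω
|Z| = √(15.4² + 12.3²) = 19.7 Ω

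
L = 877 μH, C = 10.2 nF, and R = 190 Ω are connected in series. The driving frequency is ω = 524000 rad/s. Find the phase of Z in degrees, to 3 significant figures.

55.1°

X_L = ωL = 460 Ω
X_C = 1/(ωC) = 187 Ω
Net reactance X = X_L − X_C = 272 Ω
Z = 190 + j272 Ω
|Z| = √(190² + 272²) = 332 Ω
∠Z = arctan(272/190) = 55.1°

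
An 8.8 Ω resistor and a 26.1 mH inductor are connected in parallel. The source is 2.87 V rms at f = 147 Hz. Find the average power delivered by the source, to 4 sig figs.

ω = 2πf = 923.6 rad/s
X_L = ωL = 24.11 Ω
Parallel: admittances add. Y = 1/R + 1/(jωL)
Y = (0.1136 − j0.04148) S
|Y| = 0.1210 S → |Z| = 1/|Y| = 8.266 Ω, ∠Z = −∠Y = 20.05°
I = V/|Z| = 347.2 mA
P = VI cos φ = 2.87 × 0.3472 × cos(20.05°) = 936.0 mW

936.0 mW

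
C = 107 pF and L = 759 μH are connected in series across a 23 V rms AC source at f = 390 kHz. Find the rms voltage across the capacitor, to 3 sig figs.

ω = 2πf = 2.45e+06 rad/s
X_L = ωL = 1860 Ω
X_C = 1/(ωC) = 3810 Ω
Net reactance X = X_L − X_C = -1950 Ω
Z = − j1950 Ω
|Z| = √(0² + 1950²) = 1950 Ω
I = V/|Z| = 11.8 mA
V_C = I·|Z_C| = 0.0118 × 3810 = 44.9 V

44.9 V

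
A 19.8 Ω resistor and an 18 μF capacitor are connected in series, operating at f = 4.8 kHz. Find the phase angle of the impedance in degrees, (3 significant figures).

ω = 2πf = 30160 rad/s
X_C = 1/(ωC) = 1.84 Ω
Z = 19.8 − j1.84 Ω
|Z| = √(19.8² + 1.84²) = 19.9 Ω
∠Z = arctan(-1.84/19.8) = -5.32°

-5.32°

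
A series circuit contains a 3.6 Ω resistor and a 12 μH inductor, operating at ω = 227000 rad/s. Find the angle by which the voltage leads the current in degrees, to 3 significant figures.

37.1°

X_L = ωL = 2.72 Ω
Z = 3.60 + j2.72 Ω
|Z| = √(3.60² + 2.72²) = 4.51 Ω
∠Z = arctan(2.72/3.60) = 37.1°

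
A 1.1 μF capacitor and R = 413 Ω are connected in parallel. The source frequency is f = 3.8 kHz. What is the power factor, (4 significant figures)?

ω = 2πf = 23880 rad/s
X_C = 1/(ωC) = 38.08 Ω
Parallel: admittances add. Y = 1/R + jωC
Y = (0.002421 + j0.02626) S
|Y| = 0.02638 S → |Z| = 1/|Y| = 37.91 Ω, ∠Z = −∠Y = -84.73°
cos φ = cos(-84.73°) = 0.09180

0.09180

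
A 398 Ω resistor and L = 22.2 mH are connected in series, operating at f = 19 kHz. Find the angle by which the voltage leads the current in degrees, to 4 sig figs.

ω = 2πf = 119400 rad/s
X_L = ωL = 2650 Ω
Z = 398.0 + j2650 Ω
|Z| = √(398.0² + 2650²) = 2680 Ω
∠Z = arctan(2650/398.0) = 81.46°

81.46°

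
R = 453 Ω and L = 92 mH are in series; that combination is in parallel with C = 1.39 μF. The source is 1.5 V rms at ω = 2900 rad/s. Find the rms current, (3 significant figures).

5.21 mA

X_L = ωL = 267 Ω
X_C = 1/(ωC) = 248 Ω
Branch 1 (R+jX_L): Z₁ = 453 + j267 Ω, |Z₁| = 526 Ω
Branch 2 (−jX_C): Z₂ = −j248 Ω
Parallel: Z = Z₁Z₂/(Z₁+Z₂), |Z| = 288 Ω, ∠Z = -61.9°
I = V/|Z| = 1.5/288 = 5.21 mA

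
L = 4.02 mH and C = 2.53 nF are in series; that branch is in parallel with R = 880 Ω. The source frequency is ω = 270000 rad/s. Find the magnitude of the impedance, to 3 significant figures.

348 Ω

X_L = ωL = 1090 Ω
X_C = 1/(ωC) = 1460 Ω
Branch 1: Z₁ = R = 880 Ω
Branch 2 (series LC): Z₂ = j(X_L − X_C) = −j379 Ω
Parallel: Z = Z₁Z₂/(Z₁+Z₂), |Z| = 348 Ω, ∠Z = -66.7°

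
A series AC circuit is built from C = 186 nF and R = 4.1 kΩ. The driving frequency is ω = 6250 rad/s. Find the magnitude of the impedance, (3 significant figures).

X_C = 1/(ωC) = 860 Ω
Z = 4100 − j860 Ω
|Z| = √(4100² + 860²) = 4190 Ω

4190 Ω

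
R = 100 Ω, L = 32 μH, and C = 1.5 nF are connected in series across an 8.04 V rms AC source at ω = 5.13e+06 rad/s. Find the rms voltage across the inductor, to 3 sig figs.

X_L = ωL = 164 Ω
X_C = 1/(ωC) = 130 Ω
Net reactance X = X_L − X_C = 34.2 Ω
Z = 100 + j34.2 Ω
|Z| = √(100² + 34.2²) = 106 Ω
I = V/|Z| = 76.1 mA
V_L = I·|Z_L| = 0.0761 × 164 = 12.5 V

12.5 V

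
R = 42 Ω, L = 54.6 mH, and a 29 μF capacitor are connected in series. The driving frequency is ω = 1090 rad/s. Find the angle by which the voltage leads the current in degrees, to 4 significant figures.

X_L = ωL = 59.51 Ω
X_C = 1/(ωC) = 31.64 Ω
Net reactance X = X_L − X_C = 27.88 Ω
Z = 42.00 + j27.88 Ω
|Z| = √(42.00² + 27.88²) = 50.41 Ω
∠Z = arctan(27.88/42.00) = 33.58°

33.58°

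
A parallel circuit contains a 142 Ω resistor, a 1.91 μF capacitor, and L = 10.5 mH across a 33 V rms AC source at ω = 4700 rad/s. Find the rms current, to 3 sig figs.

439 mA

X_L = ωL = 49.4 Ω
X_C = 1/(ωC) = 111 Ω
Parallel: admittances add. Y = 1/R + 1/(jωL) + jωC
Y = (0.00704 − j0.0113) S
|Y| = 0.0133 S → |Z| = 1/|Y| = 75.2 Ω, ∠Z = −∠Y = 58.0°
I = V/|Z| = 33/75.2 = 439 mA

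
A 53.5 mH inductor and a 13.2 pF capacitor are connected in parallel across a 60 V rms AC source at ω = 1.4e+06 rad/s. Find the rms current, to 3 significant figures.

X_L = ωL = 74900 Ω
X_C = 1/(ωC) = 54100 Ω
Parallel: admittances add. Y = 1/(jωL) + jωC
Y = (0 + j5.13e-06) S
|Y| = 5.13e-06 S → |Z| = 1/|Y| = 195000 Ω, ∠Z = −∠Y = -90.0°
I = V/|Z| = 60/195000 = 308 μA

308 μA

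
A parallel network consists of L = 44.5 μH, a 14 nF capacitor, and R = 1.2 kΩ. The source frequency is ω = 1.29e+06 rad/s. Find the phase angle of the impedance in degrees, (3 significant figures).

-37.5°

X_L = ωL = 57.4 Ω
X_C = 1/(ωC) = 55.4 Ω
Parallel: admittances add. Y = 1/R + 1/(jωL) + jωC
Y = (0.000833 + j0.000640) S
|Y| = 0.00105 S → |Z| = 1/|Y| = 952 Ω, ∠Z = −∠Y = -37.5°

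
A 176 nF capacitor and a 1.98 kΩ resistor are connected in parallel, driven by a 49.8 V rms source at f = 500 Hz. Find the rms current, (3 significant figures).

ω = 2πf = 3142 rad/s
X_C = 1/(ωC) = 1810 Ω
Parallel: admittances add. Y = 1/R + jωC
Y = (0.000505 + j0.000553) S
|Y| = 0.000749 S → |Z| = 1/|Y| = 1340 Ω, ∠Z = −∠Y = -47.6°
I = V/|Z| = 49.8/1340 = 37.3 mA

37.3 mA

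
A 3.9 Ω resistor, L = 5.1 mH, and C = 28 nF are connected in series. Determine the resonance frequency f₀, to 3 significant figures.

13.3 kHz

ω₀ = 1/√(LC) = 1/√(0.0051 × 2.8e-08) = 83680 rad/s
f₀ = ω₀/(2π) = 13.3 kHz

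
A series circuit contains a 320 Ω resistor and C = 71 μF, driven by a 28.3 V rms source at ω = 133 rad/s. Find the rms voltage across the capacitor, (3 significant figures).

8.89 V

X_C = 1/(ωC) = 106 Ω
Z = 320 − j106 Ω
|Z| = √(320² + 106²) = 337 Ω
I = V/|Z| = 84.0 mA
V_C = I·|Z_C| = 0.0840 × 106 = 8.89 V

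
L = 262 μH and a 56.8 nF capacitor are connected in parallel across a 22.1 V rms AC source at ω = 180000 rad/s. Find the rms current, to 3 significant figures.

X_L = ωL = 47.2 Ω
X_C = 1/(ωC) = 97.8 Ω
Parallel: admittances add. Y = 1/(jωL) + jωC
Y = (0 − j0.0110) S
|Y| = 0.0110 S → |Z| = 1/|Y| = 91.1 Ω, ∠Z = −∠Y = 90.0°
I = V/|Z| = 22.1/91.1 = 243 mA

243 mA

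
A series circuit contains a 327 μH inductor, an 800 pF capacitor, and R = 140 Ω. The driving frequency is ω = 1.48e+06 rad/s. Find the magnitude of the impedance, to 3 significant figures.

X_L = ωL = 484 Ω
X_C = 1/(ωC) = 845 Ω
Net reactance X = X_L − X_C = -361 Ω
Z = 140 − j361 Ω
|Z| = √(140² + 361²) = 387 Ω

387 Ω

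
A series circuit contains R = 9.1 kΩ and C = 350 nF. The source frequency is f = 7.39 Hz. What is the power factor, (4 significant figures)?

0.1463

ω = 2πf = 46.43 rad/s
X_C = 1/(ωC) = 61530 Ω
Z = 9100 − j61530 Ω
|Z| = √(9100² + 61530²) = 62200 Ω
∠Z = arctan(-61530/9100) = -81.59°
cos φ = cos(-81.59°) = 0.1463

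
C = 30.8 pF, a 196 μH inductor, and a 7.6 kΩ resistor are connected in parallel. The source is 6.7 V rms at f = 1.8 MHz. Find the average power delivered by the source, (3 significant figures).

ω = 2πf = 1.131e+07 rad/s
X_L = ωL = 2220 Ω
X_C = 1/(ωC) = 2870 Ω
Parallel: admittances add. Y = 1/R + 1/(jωL) + jωC
Y = (0.000132 − j0.000103) S
|Y| = 0.000167 S → |Z| = 1/|Y| = 5990 Ω, ∠Z = −∠Y = 38.0°
I = V/|Z| = 1.12 mA
P = VI cos φ = 6.7 × 0.00112 × cos(38.0°) = 5.91 mW

5.91 mW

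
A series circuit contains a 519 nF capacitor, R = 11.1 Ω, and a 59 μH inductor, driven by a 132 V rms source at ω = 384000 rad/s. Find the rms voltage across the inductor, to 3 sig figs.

X_L = ωL = 22.7 Ω
X_C = 1/(ωC) = 5.02 Ω
Net reactance X = X_L − X_C = 17.6 Ω
Z = 11.1 + j17.6 Ω
|Z| = √(11.1² + 17.6²) = 20.8 Ω
I = V/|Z| = 6.33 A
V_L = I·|Z_L| = 6.33 × 22.7 = 143 V

143 V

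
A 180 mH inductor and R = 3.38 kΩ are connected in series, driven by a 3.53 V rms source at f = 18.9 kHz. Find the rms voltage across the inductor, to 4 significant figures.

ω = 2πf = 118800 rad/s
X_L = ωL = 21380 Ω
Z = 3380 + j21380 Ω
|Z| = √(3380² + 21380²) = 21640 Ω
I = V/|Z| = 163.1 μA
V_L = I·|Z_L| = 0.0001631 × 21380 = 3.487 V

3.487 V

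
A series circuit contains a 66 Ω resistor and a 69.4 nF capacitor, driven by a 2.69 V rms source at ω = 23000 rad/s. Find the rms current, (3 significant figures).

X_C = 1/(ωC) = 626 Ω
Z = 66.0 − j626 Ω
|Z| = √(66.0² + 626²) = 630 Ω
I = V/|Z| = 2.69/630 = 4.27 mA

4.27 mA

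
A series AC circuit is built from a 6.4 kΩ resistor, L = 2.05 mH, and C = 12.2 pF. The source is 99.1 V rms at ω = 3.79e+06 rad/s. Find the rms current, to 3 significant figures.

6.49 mA

X_L = ωL = 7770 Ω
X_C = 1/(ωC) = 21600 Ω
Net reactance X = X_L − X_C = -13900 Ω
Z = 6400 − j13900 Ω
|Z| = √(6400² + 13900²) = 15300 Ω
I = V/|Z| = 99.1/15300 = 6.49 mA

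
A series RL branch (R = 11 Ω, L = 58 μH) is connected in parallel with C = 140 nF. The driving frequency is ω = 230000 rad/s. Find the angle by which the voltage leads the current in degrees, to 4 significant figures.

18.65°

X_L = ωL = 13.34 Ω
X_C = 1/(ωC) = 31.06 Ω
Branch 1 (R+jX_L): Z₁ = 11.00 + j13.34 Ω, |Z₁| = 17.29 Ω
Branch 2 (−jX_C): Z₂ = −j31.06 Ω
Parallel: Z = Z₁Z₂/(Z₁+Z₂), |Z| = 25.75 Ω, ∠Z = 18.65°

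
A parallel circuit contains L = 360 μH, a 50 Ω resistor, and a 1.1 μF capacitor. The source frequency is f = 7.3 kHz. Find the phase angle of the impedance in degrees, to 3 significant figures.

26.8°

ω = 2πf = 45870 rad/s
X_L = ωL = 16.5 Ω
X_C = 1/(ωC) = 19.8 Ω
Parallel: admittances add. Y = 1/R + 1/(jωL) + jωC
Y = (0.0200 − j0.0101) S
|Y| = 0.0224 S → |Z| = 1/|Y| = 44.6 Ω, ∠Z = −∠Y = 26.8°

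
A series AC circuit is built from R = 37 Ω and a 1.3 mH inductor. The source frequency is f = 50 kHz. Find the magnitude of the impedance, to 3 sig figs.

ω = 2πf = 314200 rad/s
X_L = ωL = 408 Ω
Z = 37.0 + j408 Ω
|Z| = √(37.0² + 408²) = 410 Ω

410 Ω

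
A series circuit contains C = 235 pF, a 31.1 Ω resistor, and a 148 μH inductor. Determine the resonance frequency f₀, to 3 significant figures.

ω₀ = 1/√(LC) = 1/√(0.000148 × 2.35e-10) = 5.362e+06 rad/s
f₀ = ω₀/(2π) = 853 kHz

853 kHz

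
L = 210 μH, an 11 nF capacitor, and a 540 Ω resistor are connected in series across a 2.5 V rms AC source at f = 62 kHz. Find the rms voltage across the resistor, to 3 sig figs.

2.41 V

ω = 2πf = 389600 rad/s
X_L = ωL = 81.8 Ω
X_C = 1/(ωC) = 233 Ω
Net reactance X = X_L − X_C = -152 Ω
Z = 540 − j152 Ω
|Z| = √(540² + 152²) = 561 Ω
I = V/|Z| = 4.46 mA
V_R = I·|Z_R| = 0.00446 × 540 = 2.41 V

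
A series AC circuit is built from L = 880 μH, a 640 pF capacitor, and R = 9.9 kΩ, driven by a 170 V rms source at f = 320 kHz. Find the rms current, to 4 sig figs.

ω = 2πf = 2.011e+06 rad/s
X_L = ωL = 1769 Ω
X_C = 1/(ωC) = 777.1 Ω
Net reactance X = X_L − X_C = 992.2 Ω
Z = 9900 + j992.2 Ω
|Z| = √(9900² + 992.2²) = 9950 Ω
I = V/|Z| = 170/9950 = 17.09 mA

17.09 mA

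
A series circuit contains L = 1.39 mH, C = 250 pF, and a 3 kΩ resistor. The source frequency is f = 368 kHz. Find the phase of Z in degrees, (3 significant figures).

26.3°

ω = 2πf = 2.312e+06 rad/s
X_L = ωL = 3210 Ω
X_C = 1/(ωC) = 1730 Ω
Net reactance X = X_L − X_C = 1480 Ω
Z = 3000 + j1480 Ω
|Z| = √(3000² + 1480²) = 3350 Ω
∠Z = arctan(1480/3000) = 26.3°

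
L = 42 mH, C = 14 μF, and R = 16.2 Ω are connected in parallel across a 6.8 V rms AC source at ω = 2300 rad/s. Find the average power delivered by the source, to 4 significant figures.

2.854 W

X_L = ωL = 96.60 Ω
X_C = 1/(ωC) = 31.06 Ω
Parallel: admittances add. Y = 1/R + 1/(jωL) + jωC
Y = (0.06173 + j0.02185) S
|Y| = 0.06548 S → |Z| = 1/|Y| = 15.27 Ω, ∠Z = −∠Y = -19.49°
I = V/|Z| = 445.3 mA
P = VI cos φ = 6.8 × 0.4453 × cos(-19.49°) = 2.854 W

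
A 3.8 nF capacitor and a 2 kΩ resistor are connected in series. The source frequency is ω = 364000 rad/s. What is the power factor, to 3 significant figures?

0.940

X_C = 1/(ωC) = 723 Ω
Z = 2000 − j723 Ω
|Z| = √(2000² + 723²) = 2130 Ω
∠Z = arctan(-723/2000) = -19.9°
cos φ = cos(-19.9°) = 0.940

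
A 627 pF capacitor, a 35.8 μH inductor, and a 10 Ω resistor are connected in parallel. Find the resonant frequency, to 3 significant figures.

1.06 MHz

ω₀ = 1/√(LC) = 1/√(3.58e-05 × 6.27e-10) = 6.675e+06 rad/s
f₀ = ω₀/(2π) = 1.06 MHz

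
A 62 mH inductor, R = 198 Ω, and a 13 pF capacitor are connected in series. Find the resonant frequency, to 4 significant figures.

ω₀ = 1/√(LC) = 1/√(0.062 × 1.3e-11) = 1.114e+06 rad/s
f₀ = ω₀/(2π) = 177.3 kHz

177.3 kHz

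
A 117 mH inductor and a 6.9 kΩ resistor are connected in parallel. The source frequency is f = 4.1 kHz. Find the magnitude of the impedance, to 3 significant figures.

2760 Ω

ω = 2πf = 25760 rad/s
X_L = ωL = 3010 Ω
Parallel: admittances add. Y = 1/R + 1/(jωL)
Y = (0.000145 − j0.000332) S
|Y| = 0.000362 S → |Z| = 1/|Y| = 2760 Ω, ∠Z = −∠Y = 66.4°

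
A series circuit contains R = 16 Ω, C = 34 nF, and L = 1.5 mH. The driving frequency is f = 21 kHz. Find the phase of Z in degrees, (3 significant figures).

ω = 2πf = 131900 rad/s
X_L = ωL = 198 Ω
X_C = 1/(ωC) = 223 Ω
Net reactance X = X_L − X_C = -25.0 Ω
Z = 16.0 − j25.0 Ω
|Z| = √(16.0² + 25.0²) = 29.7 Ω
∠Z = arctan(-25.0/16.0) = -57.4°

-57.4°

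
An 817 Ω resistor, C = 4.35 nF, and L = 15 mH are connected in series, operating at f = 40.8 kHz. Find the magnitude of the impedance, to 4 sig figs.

ω = 2πf = 256400 rad/s
X_L = ωL = 3845 Ω
X_C = 1/(ωC) = 896.7 Ω
Net reactance X = X_L − X_C = 2949 Ω
Z = 817.0 + j2949 Ω
|Z| = √(817.0² + 2949²) = 3060 Ω

3060 Ω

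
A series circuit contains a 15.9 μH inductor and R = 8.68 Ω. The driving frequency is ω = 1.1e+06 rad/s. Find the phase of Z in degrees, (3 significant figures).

63.6°

X_L = ωL = 17.5 Ω
Z = 8.68 + j17.5 Ω
|Z| = √(8.68² + 17.5²) = 19.5 Ω
∠Z = arctan(17.5/8.68) = 63.6°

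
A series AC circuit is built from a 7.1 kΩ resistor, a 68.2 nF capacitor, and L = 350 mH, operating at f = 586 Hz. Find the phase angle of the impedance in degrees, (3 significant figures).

-20.8°

ω = 2πf = 3682 rad/s
X_L = ωL = 1290 Ω
X_C = 1/(ωC) = 3980 Ω
Net reactance X = X_L − X_C = -2690 Ω
Z = 7100 − j2690 Ω
|Z| = √(7100² + 2690²) = 7590 Ω
∠Z = arctan(-2690/7100) = -20.8°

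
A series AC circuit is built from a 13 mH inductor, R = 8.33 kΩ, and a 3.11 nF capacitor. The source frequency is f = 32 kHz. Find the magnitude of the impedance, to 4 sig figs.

8392 Ω

ω = 2πf = 201100 rad/s
X_L = ωL = 2614 Ω
X_C = 1/(ωC) = 1599 Ω
Net reactance X = X_L − X_C = 1015 Ω
Z = 8330 + j1015 Ω
|Z| = √(8330² + 1015²) = 8392 Ω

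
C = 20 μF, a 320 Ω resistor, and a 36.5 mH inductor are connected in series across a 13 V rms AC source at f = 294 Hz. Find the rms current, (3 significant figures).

ω = 2πf = 1847 rad/s
X_L = ωL = 67.4 Ω
X_C = 1/(ωC) = 27.1 Ω
Net reactance X = X_L − X_C = 40.4 Ω
Z = 320 + j40.4 Ω
|Z| = √(320² + 40.4²) = 323 Ω
I = V/|Z| = 13/323 = 40.3 mA

40.3 mA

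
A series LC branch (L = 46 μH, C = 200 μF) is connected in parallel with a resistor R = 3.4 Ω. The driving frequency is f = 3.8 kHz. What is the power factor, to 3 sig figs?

ω = 2πf = 23880 rad/s
X_L = ωL = 1.10 Ω
X_C = 1/(ωC) = 0.209 Ω
Branch 1: Z₁ = R = 3.40 Ω
Branch 2 (series LC): Z₂ = j(X_L − X_C) = j0.889 Ω
Parallel: Z = Z₁Z₂/(Z₁+Z₂), |Z| = 0.860 Ω, ∠Z = 75.3°
cos φ = cos(75.3°) = 0.253

0.253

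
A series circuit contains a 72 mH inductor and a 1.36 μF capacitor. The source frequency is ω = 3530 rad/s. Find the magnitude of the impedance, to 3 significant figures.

X_L = ωL = 254 Ω
X_C = 1/(ωC) = 208 Ω
Net reactance X = X_L − X_C = 45.9 Ω
Z = j45.9 Ω
|Z| = √(0² + 45.9²) = 45.9 Ω

45.9 Ω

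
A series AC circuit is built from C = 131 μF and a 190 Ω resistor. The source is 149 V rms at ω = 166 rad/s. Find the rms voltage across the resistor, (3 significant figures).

X_C = 1/(ωC) = 46.0 Ω
Z = 190 − j46.0 Ω
|Z| = √(190² + 46.0²) = 195 Ω
I = V/|Z| = 762 mA
V_R = I·|Z_R| = 0.762 × 190 = 145 V

145 V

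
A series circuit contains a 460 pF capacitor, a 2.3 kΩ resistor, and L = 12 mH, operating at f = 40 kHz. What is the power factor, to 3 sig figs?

0.378

ω = 2πf = 251300 rad/s
X_L = ωL = 3020 Ω
X_C = 1/(ωC) = 8650 Ω
Net reactance X = X_L − X_C = -5630 Ω
Z = 2300 − j5630 Ω
|Z| = √(2300² + 5630²) = 6090 Ω
∠Z = arctan(-5630/2300) = -67.8°
cos φ = cos(-67.8°) = 0.378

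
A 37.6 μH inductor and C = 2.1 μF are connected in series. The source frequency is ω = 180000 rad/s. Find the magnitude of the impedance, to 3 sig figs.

X_L = ωL = 6.77 Ω
X_C = 1/(ωC) = 2.65 Ω
Net reactance X = X_L − X_C = 4.12 Ω
Z = j4.12 Ω
|Z| = √(0² + 4.12²) = 4.12 Ω

4.12 Ω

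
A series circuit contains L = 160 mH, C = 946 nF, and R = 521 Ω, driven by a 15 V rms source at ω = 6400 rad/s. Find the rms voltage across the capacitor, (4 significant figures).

X_L = ωL = 1024 Ω
X_C = 1/(ωC) = 165.2 Ω
Net reactance X = X_L − X_C = 858.8 Ω
Z = 521.0 + j858.8 Ω
|Z| = √(521.0² + 858.8²) = 1005 Ω
I = V/|Z| = 14.93 mA
V_C = I·|Z_C| = 0.01493 × 165.2 = 2.466 V

2.466 V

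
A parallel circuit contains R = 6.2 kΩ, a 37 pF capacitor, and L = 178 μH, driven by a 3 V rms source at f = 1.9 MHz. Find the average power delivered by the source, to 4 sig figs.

ω = 2πf = 1.194e+07 rad/s
X_L = ωL = 2125 Ω
X_C = 1/(ωC) = 2264 Ω
Parallel: admittances add. Y = 1/R + 1/(jωL) + jωC
Y = (0.0001613 − j2.889e-05) S
|Y| = 0.0001639 S → |Z| = 1/|Y| = 6103 Ω, ∠Z = −∠Y = 10.15°
I = V/|Z| = 491.6 μA
P = VI cos φ = 3 × 0.0004916 × cos(10.15°) = 1.452 mW

1.452 mW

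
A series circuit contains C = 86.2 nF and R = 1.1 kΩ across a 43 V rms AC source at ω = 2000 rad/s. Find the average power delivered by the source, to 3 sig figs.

X_C = 1/(ωC) = 5800 Ω
Z = 1100 − j5800 Ω
|Z| = √(1100² + 5800²) = 5900 Ω
∠Z = arctan(-5800/1100) = -79.3°
I = V/|Z| = 7.28 mA
P = VI cos φ = 43 × 0.00728 × cos(-79.3°) = 58.4 mW

58.4 mW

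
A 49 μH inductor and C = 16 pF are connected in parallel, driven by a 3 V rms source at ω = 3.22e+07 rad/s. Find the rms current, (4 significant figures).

X_L = ωL = 1578 Ω
X_C = 1/(ωC) = 1941 Ω
Parallel: admittances add. Y = 1/(jωL) + jωC
Y = (0 − j0.0001186) S
|Y| = 0.0001186 S → |Z| = 1/|Y| = 8432 Ω, ∠Z = −∠Y = 90.00°
I = V/|Z| = 3/8432 = 355.8 μA

355.8 μA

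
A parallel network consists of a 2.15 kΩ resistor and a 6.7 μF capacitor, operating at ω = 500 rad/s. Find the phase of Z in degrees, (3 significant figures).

X_C = 1/(ωC) = 299 Ω
Parallel: admittances add. Y = 1/R + jωC
Y = (0.000465 + j0.00335) S
|Y| = 0.00338 S → |Z| = 1/|Y| = 296 Ω, ∠Z = −∠Y = -82.1°

-82.1°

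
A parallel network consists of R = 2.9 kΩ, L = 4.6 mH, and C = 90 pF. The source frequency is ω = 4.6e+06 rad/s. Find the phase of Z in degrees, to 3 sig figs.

X_L = ωL = 21200 Ω
X_C = 1/(ωC) = 2420 Ω
Parallel: admittances add. Y = 1/R + 1/(jωL) + jωC
Y = (0.000345 + j0.000367) S
|Y| = 0.000503 S → |Z| = 1/|Y| = 1990 Ω, ∠Z = −∠Y = -46.8°

-46.8°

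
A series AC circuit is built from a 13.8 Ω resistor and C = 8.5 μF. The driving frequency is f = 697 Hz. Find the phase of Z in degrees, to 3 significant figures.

-62.8°

ω = 2πf = 4379 rad/s
X_C = 1/(ωC) = 26.9 Ω
Z = 13.8 − j26.9 Ω
|Z| = √(13.8² + 26.9²) = 30.2 Ω
∠Z = arctan(-26.9/13.8) = -62.8°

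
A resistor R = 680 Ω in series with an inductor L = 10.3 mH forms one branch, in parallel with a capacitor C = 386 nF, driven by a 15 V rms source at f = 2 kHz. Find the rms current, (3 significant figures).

ω = 2πf = 12570 rad/s
X_L = ωL = 129 Ω
X_C = 1/(ωC) = 206 Ω
Branch 1 (R+jX_L): Z₁ = 680 + j129 Ω, |Z₁| = 692 Ω
Branch 2 (−jX_C): Z₂ = −j206 Ω
Parallel: Z = Z₁Z₂/(Z₁+Z₂), |Z| = 209 Ω, ∠Z = -72.8°
I = V/|Z| = 15/209 = 71.9 mA

71.9 mA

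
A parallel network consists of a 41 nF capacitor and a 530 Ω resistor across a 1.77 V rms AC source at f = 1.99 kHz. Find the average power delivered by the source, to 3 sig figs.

ω = 2πf = 12500 rad/s
X_C = 1/(ωC) = 1950 Ω
Parallel: admittances add. Y = 1/R + jωC
Y = (0.00189 + j0.000513) S
|Y| = 0.00196 S → |Z| = 1/|Y| = 511 Ω, ∠Z = −∠Y = -15.2°
I = V/|Z| = 3.46 mA
P = VI cos φ = 1.77 × 0.00346 × cos(-15.2°) = 5.91 mW

5.91 mW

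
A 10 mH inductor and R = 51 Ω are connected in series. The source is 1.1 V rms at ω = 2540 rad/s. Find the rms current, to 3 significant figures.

19.3 mA

X_L = ωL = 25.4 Ω
Z = 51.0 + j25.4 Ω
|Z| = √(51.0² + 25.4²) = 57.0 Ω
I = V/|Z| = 1.1/57.0 = 19.3 mA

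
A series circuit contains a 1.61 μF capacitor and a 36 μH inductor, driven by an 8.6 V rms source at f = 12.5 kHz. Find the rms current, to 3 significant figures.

ω = 2πf = 78540 rad/s
X_L = ωL = 2.83 Ω
X_C = 1/(ωC) = 7.91 Ω
Net reactance X = X_L − X_C = -5.08 Ω
Z = − j5.08 Ω
|Z| = √(0² + 5.08²) = 5.08 Ω
I = V/|Z| = 8.6/5.08 = 1.69 A

1.69 A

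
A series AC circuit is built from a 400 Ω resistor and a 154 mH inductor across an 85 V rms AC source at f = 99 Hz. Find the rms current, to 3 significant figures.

ω = 2πf = 622.0 rad/s
X_L = ωL = 95.8 Ω
Z = 400 + j95.8 Ω
|Z| = √(400² + 95.8²) = 411 Ω
I = V/|Z| = 85/411 = 207 mA

207 mA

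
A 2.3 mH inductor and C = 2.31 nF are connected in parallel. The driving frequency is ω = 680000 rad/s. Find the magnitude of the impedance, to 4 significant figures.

1074 Ω

X_L = ωL = 1564 Ω
X_C = 1/(ωC) = 636.6 Ω
Parallel: admittances add. Y = 1/(jωL) + jωC
Y = (0 + j0.0009314) S
|Y| = 0.0009314 S → |Z| = 1/|Y| = 1074 Ω, ∠Z = −∠Y = -90.00°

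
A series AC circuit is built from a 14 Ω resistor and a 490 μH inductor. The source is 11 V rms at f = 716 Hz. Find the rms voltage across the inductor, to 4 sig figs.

ω = 2πf = 4499 rad/s
X_L = ωL = 2.204 Ω
Z = 14.00 + j2.204 Ω
|Z| = √(14.00² + 2.204²) = 14.17 Ω
I = V/|Z| = 776.2 mA
V_L = I·|Z_L| = 0.7762 × 2.204 = 1.711 V

1.711 V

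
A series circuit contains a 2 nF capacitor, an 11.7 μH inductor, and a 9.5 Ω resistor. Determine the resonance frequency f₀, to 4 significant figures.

1.040 MHz

ω₀ = 1/√(LC) = 1/√(1.17e-05 × 2e-09) = 6.537e+06 rad/s
f₀ = ω₀/(2π) = 1.040 MHz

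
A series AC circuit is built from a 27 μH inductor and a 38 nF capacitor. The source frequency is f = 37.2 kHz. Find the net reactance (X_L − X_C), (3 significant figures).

-106 Ω

ω = 2πf = 233700 rad/s
X_L = ωL = 6.31 Ω
X_C = 1/(ωC) = 113 Ω
X = 6.31 − 113 = -106 Ω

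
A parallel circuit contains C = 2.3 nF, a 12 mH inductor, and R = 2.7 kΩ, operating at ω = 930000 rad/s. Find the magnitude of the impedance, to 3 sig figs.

X_L = ωL = 11200 Ω
X_C = 1/(ωC) = 468 Ω
Parallel: admittances add. Y = 1/R + 1/(jωL) + jωC
Y = (0.000370 + j0.00205) S
|Y| = 0.00208 S → |Z| = 1/|Y| = 480 Ω, ∠Z = −∠Y = -79.8°

480 Ω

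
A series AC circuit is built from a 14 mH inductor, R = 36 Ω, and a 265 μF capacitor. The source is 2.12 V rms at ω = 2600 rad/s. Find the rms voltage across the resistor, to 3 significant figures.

X_L = ωL = 36.4 Ω
X_C = 1/(ωC) = 1.45 Ω
Net reactance X = X_L − X_C = 34.9 Ω
Z = 36.0 + j34.9 Ω
|Z| = √(36.0² + 34.9²) = 50.2 Ω
I = V/|Z| = 42.3 mA
V_R = I·|Z_R| = 0.0423 × 36.0 = 1.52 V

1.52 V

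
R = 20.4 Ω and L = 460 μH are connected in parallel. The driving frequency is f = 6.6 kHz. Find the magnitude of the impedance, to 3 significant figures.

13.9 Ω

ω = 2πf = 41470 rad/s
X_L = ωL = 19.1 Ω
Parallel: admittances add. Y = 1/R + 1/(jωL)
Y = (0.0490 − j0.0524) S
|Y| = 0.0718 S → |Z| = 1/|Y| = 13.9 Ω, ∠Z = −∠Y = 46.9°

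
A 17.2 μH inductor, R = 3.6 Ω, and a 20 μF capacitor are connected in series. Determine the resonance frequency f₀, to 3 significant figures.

8.58 kHz

ω₀ = 1/√(LC) = 1/√(1.72e-05 × 2e-05) = 53920 rad/s
f₀ = ω₀/(2π) = 8.58 kHz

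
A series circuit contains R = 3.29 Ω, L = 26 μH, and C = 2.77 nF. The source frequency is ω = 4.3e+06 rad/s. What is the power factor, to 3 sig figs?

X_L = ωL = 112 Ω
X_C = 1/(ωC) = 84.0 Ω
Net reactance X = X_L − X_C = 27.8 Ω
Z = 3.29 + j27.8 Ω
|Z| = √(3.29² + 27.8²) = 28.0 Ω
∠Z = arctan(27.8/3.29) = 83.3°
cos φ = cos(83.3°) = 0.117

0.117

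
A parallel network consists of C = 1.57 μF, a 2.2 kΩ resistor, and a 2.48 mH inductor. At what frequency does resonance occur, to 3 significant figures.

2.55 kHz

ω₀ = 1/√(LC) = 1/√(0.00248 × 1.57e-06) = 16030 rad/s
f₀ = ω₀/(2π) = 2.55 kHz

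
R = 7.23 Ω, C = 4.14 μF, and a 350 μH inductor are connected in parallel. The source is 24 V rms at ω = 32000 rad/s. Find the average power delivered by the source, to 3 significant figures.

X_L = ωL = 11.2 Ω
X_C = 1/(ωC) = 7.55 Ω
Parallel: admittances add. Y = 1/R + 1/(jωL) + jωC
Y = (0.138 + j0.0432) S
|Y| = 0.145 S → |Z| = 1/|Y| = 6.90 Ω, ∠Z = −∠Y = -17.3°
I = V/|Z| = 3.48 A
P = VI cos φ = 24 × 3.48 × cos(-17.3°) = 79.7 W

79.7 W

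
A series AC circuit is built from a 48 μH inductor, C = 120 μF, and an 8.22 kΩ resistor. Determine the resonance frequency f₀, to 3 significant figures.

ω₀ = 1/√(LC) = 1/√(4.8e-05 × 0.00012) = 13180 rad/s
f₀ = ω₀/(2π) = 2.10 kHz

2.10 kHz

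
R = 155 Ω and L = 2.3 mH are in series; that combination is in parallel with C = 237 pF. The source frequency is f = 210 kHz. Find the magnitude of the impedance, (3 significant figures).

ω = 2πf = 1.319e+06 rad/s
X_L = ωL = 3030 Ω
X_C = 1/(ωC) = 3200 Ω
Branch 1 (R+jX_L): Z₁ = 155 + j3030 Ω, |Z₁| = 3040 Ω
Branch 2 (−jX_C): Z₂ = −j3200 Ω
Parallel: Z = Z₁Z₂/(Z₁+Z₂), |Z| = 43200 Ω, ∠Z = 43.5°

43200 Ω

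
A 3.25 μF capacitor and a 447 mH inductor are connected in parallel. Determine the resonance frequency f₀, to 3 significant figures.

ω₀ = 1/√(LC) = 1/√(0.447 × 3.25e-06) = 829.7 rad/s
f₀ = ω₀/(2π) = 132 Hz

132 Hz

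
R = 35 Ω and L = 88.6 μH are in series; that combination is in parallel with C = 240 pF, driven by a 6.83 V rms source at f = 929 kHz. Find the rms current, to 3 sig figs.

3.69 mA

ω = 2πf = 5.837e+06 rad/s
X_L = ωL = 517 Ω
X_C = 1/(ωC) = 714 Ω
Branch 1 (R+jX_L): Z₁ = 35.0 + j517 Ω, |Z₁| = 518 Ω
Branch 2 (−jX_C): Z₂ = −j714 Ω
Parallel: Z = Z₁Z₂/(Z₁+Z₂), |Z| = 1850 Ω, ∠Z = 76.0°
I = V/|Z| = 6.83/1850 = 3.69 mA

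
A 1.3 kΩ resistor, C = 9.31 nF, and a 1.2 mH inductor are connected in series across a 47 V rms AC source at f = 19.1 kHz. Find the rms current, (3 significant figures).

ω = 2πf = 120000 rad/s
X_L = ωL = 144 Ω
X_C = 1/(ωC) = 895 Ω
Net reactance X = X_L − X_C = -751 Ω
Z = 1300 − j751 Ω
|Z| = √(1300² + 751²) = 1500 Ω
I = V/|Z| = 47/1500 = 31.3 mA

31.3 mA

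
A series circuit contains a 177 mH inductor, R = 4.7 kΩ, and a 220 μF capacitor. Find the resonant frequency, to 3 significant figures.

ω₀ = 1/√(LC) = 1/√(0.177 × 0.00022) = 160.3 rad/s
f₀ = ω₀/(2π) = 25.5 Hz

25.5 Hz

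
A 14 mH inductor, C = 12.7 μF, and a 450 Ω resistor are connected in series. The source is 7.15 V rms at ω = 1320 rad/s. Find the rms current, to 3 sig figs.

15.8 mA

X_L = ωL = 18.5 Ω
X_C = 1/(ωC) = 59.7 Ω
Net reactance X = X_L − X_C = -41.2 Ω
Z = 450 − j41.2 Ω
|Z| = √(450² + 41.2²) = 452 Ω
I = V/|Z| = 7.15/452 = 15.8 mA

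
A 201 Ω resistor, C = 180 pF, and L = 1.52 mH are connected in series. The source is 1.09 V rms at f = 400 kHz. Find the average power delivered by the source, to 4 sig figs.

ω = 2πf = 2.513e+06 rad/s
X_L = ωL = 3820 Ω
X_C = 1/(ωC) = 2210 Ω
Net reactance X = X_L − X_C = 1610 Ω
Z = 201.0 + j1610 Ω
|Z| = √(201.0² + 1610²) = 1622 Ω
∠Z = arctan(1610/201.0) = 82.88°
I = V/|Z| = 671.9 μA
P = VI cos φ = 1.09 × 0.0006719 × cos(82.88°) = 90.75 μW

90.75 μW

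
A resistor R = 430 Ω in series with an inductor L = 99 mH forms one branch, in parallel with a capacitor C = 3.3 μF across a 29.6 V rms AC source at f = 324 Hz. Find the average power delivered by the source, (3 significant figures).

1.67 W

ω = 2πf = 2036 rad/s
X_L = ωL = 202 Ω
X_C = 1/(ωC) = 149 Ω
Branch 1 (R+jX_L): Z₁ = 430 + j202 Ω, |Z₁| = 475 Ω
Branch 2 (−jX_C): Z₂ = −j149 Ω
Parallel: Z = Z₁Z₂/(Z₁+Z₂), |Z| = 163 Ω, ∠Z = -71.9°
I = V/|Z| = 181 mA
P = VI cos φ = 29.6 × 0.181 × cos(-71.9°) = 1.67 W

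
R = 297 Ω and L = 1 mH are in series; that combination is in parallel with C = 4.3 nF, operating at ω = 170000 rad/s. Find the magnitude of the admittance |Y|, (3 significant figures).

X_L = ωL = 170 Ω
X_C = 1/(ωC) = 1370 Ω
Branch 1 (R+jX_L): Z₁ = 297 + j170 Ω, |Z₁| = 342 Ω
Branch 2 (−jX_C): Z₂ = −j1370 Ω
Parallel: Z = Z₁Z₂/(Z₁+Z₂), |Z| = 379 Ω, ∠Z = 15.9°
|Y| = 1/|Z| = 2.64 mS

2.64 mS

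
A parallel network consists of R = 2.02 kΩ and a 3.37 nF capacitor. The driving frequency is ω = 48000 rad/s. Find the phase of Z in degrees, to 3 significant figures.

X_C = 1/(ωC) = 6180 Ω
Parallel: admittances add. Y = 1/R + jωC
Y = (0.000495 + j0.000162) S
|Y| = 0.000521 S → |Z| = 1/|Y| = 1920 Ω, ∠Z = −∠Y = -18.1°

-18.1°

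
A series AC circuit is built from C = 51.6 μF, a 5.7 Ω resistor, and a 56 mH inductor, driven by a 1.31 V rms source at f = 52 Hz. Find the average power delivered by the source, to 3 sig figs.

5.70 mW

ω = 2πf = 326.7 rad/s
X_L = ωL = 18.3 Ω
X_C = 1/(ωC) = 59.3 Ω
Net reactance X = X_L − X_C = -41.0 Ω
Z = 5.70 − j41.0 Ω
|Z| = √(5.70² + 41.0²) = 41.4 Ω
∠Z = arctan(-41.0/5.70) = -82.1°
I = V/|Z| = 31.6 mA
P = VI cos φ = 1.31 × 0.0316 × cos(-82.1°) = 5.70 mW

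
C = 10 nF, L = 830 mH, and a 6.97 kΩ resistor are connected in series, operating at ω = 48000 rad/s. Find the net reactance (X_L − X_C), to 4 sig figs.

37760 Ω

X_L = ωL = 39840 Ω
X_C = 1/(ωC) = 2083 Ω
X = 39840 − 2083 = 37760 Ω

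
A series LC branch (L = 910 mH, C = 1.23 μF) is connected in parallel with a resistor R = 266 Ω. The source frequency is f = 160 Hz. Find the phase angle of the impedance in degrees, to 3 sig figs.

ω = 2πf = 1005 rad/s
X_L = ωL = 915 Ω
X_C = 1/(ωC) = 809 Ω
Branch 1: Z₁ = R = 266 Ω
Branch 2 (series LC): Z₂ = j(X_L − X_C) = j106 Ω
Parallel: Z = Z₁Z₂/(Z₁+Z₂), |Z| = 98.6 Ω, ∠Z = 68.3°

68.3°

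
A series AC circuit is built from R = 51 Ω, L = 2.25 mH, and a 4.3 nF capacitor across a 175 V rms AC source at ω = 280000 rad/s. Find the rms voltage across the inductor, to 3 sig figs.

533 V

X_L = ωL = 630 Ω
X_C = 1/(ωC) = 831 Ω
Net reactance X = X_L − X_C = -201 Ω
Z = 51.0 − j201 Ω
|Z| = √(51.0² + 201²) = 207 Ω
I = V/|Z| = 846 mA
V_L = I·|Z_L| = 0.846 × 630 = 533 V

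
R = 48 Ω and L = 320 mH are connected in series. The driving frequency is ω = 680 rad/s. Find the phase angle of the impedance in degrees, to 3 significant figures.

77.6°

X_L = ωL = 218 Ω
Z = 48.0 + j218 Ω
|Z| = √(48.0² + 218²) = 223 Ω
∠Z = arctan(218/48.0) = 77.6°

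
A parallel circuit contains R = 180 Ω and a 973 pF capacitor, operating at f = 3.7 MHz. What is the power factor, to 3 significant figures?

ω = 2πf = 2.325e+07 rad/s
X_C = 1/(ωC) = 44.2 Ω
Parallel: admittances add. Y = 1/R + jωC
Y = (0.00556 + j0.0226) S
|Y| = 0.0233 S → |Z| = 1/|Y| = 42.9 Ω, ∠Z = −∠Y = -76.2°
cos φ = cos(-76.2°) = 0.239

0.239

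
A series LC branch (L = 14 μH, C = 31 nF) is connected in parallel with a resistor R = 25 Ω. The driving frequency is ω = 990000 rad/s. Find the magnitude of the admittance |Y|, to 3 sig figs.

X_L = ωL = 13.9 Ω
X_C = 1/(ωC) = 32.6 Ω
Branch 1: Z₁ = R = 25.0 Ω
Branch 2 (series LC): Z₂ = j(X_L − X_C) = −j18.7 Ω
Parallel: Z = Z₁Z₂/(Z₁+Z₂), |Z| = 15.0 Ω, ∠Z = -53.2°
|Y| = 1/|Z| = 66.7 mS

66.7 mS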